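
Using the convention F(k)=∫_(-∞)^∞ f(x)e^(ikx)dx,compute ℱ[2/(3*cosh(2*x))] pi/(3*cosh(pi*k/4))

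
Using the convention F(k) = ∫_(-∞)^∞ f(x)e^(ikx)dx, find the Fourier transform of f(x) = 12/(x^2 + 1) 12 * pi * exp(-Abs(k))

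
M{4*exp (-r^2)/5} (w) 2*gamma (w/2)/5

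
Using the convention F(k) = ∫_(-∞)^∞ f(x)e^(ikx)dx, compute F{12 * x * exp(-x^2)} 6 * I * sqrt(pi) * k * exp(-k^2/4)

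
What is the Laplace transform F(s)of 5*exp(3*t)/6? 5/(6*(s - 3))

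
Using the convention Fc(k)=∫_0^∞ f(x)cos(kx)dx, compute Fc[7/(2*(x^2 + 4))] 7*pi*exp(-2*k)/8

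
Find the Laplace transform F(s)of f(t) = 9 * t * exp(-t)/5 9/(5 * (s + 1)^2)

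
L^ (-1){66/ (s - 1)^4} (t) 11*t^3*exp (t)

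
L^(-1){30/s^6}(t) t^5/4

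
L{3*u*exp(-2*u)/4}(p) 3/(4*(p + 2)^2)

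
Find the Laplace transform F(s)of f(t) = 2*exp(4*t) 2/(s - 4)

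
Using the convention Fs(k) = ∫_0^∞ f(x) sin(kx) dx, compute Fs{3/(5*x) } 3*pi/10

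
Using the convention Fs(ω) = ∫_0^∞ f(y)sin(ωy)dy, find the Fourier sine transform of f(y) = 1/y pi/2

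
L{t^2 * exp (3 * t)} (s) 2/ (s - 3)^3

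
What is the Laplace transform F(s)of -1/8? -1/(8*s)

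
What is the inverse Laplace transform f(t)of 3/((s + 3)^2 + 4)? 3*exp(-3*t)*sin(2*t)/2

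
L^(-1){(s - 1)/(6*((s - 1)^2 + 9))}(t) exp(t)*cos(3*t)/6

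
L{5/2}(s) 5/(2*s)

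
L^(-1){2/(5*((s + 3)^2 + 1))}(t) 2*exp(-3*t)*sin(t)/5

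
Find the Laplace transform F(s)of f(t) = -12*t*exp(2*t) -12/(s - 2)^2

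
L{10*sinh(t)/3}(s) 10/(3*(s^2 - 1))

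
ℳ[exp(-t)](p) gamma(p)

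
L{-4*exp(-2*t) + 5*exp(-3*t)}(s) 5/(s + 3) - 4/(s + 2)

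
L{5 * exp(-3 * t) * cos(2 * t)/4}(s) 5 * (s+3)/(4 * ((s+3)^2+4))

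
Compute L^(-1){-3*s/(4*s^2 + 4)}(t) -3*cos(t)/4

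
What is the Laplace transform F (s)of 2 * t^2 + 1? 4/s^3 + 1/s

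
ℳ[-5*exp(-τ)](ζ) -5*gamma(ζ)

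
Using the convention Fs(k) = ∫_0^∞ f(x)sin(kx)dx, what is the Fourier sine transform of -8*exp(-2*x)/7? -8*k/(7*k^2 + 28)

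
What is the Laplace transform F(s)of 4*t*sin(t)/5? 8*s/(5*(s^2 + 1)^2)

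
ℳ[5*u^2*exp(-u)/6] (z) 5*gamma(z+2)/6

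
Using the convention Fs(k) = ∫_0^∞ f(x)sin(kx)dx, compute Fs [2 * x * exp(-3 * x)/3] 4 * k/(k^2 + 9)^2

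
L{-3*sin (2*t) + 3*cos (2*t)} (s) 3*s/ (s^2 + 4) - 6/ (s^2 + 4)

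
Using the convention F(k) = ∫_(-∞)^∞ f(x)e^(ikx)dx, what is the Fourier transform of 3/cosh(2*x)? 3*pi/(2*cosh(pi*k/4))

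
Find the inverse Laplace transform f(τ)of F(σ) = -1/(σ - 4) -exp(4*τ)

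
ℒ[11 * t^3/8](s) 33/(4 * s^4)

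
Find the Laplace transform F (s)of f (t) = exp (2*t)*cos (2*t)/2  (s - 2)/ (2*( (s - 2)^2 + 4))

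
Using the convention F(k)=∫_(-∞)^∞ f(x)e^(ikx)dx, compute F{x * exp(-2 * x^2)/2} sqrt(2) * I * sqrt(pi) * k * exp(-k^2/8)/16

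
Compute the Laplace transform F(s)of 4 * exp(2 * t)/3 4/(3 * (s - 2))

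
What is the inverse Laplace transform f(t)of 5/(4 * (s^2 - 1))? 5 * sinh(t)/4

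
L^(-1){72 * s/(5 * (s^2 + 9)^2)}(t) 12 * t * sin(3 * t)/5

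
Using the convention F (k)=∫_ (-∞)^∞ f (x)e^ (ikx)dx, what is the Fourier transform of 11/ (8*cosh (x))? 11*pi/ (8*cosh (pi*k/2))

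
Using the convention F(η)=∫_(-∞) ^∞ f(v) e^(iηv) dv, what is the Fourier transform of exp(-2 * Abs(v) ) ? 4/(η^2 + 4) 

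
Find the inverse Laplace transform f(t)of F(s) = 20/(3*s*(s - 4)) 10*exp(2*t)*sinh(2*t)/3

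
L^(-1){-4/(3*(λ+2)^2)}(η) -4*η*exp(-2*η)/3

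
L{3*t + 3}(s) 3/s^2 + 3/s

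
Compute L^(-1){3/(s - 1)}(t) 3 * exp(t)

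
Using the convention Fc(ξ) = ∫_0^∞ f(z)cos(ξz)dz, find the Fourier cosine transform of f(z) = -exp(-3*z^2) -sqrt(3)*sqrt(pi)*exp(-ξ^2/12)/6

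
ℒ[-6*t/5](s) -6/(5*s^2)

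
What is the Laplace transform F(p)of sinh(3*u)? 3/(p^2 - 9)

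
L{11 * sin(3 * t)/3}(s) 11/(s^2+9)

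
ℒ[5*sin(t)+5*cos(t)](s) 5*s/(s^2+1)+5/(s^2+1)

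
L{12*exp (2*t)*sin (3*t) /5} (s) 36/ (5*( (s - 2) ^2 + 9) ) 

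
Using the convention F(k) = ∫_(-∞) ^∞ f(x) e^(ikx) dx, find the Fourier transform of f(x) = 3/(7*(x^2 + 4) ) 3*pi*exp(-2*Abs(k) ) /14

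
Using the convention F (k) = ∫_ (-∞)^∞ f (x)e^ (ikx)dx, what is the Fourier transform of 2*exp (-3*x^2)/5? 2*sqrt (3)*sqrt (pi)*exp (-k^2/12)/15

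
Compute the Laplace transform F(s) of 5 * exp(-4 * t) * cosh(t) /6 5 * (s + 4) /(6 * ((s + 4) ^2 - 1) ) 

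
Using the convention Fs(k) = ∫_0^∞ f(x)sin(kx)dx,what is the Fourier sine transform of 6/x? 3 * pi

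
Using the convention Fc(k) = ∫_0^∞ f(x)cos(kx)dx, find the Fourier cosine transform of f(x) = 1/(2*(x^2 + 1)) pi*exp(-k)/4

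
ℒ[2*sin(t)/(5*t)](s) 2*atan(1/s)/5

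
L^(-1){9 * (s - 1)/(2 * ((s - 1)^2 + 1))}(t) 9 * exp(t) * cos(t)/2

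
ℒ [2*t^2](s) 4/s^3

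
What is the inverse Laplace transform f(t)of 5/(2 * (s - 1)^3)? 5 * t^2 * exp(t)/4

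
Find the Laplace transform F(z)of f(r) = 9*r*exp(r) 9/(z - 1)^2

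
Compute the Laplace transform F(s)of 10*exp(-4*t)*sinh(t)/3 10/(3*((s + 4)^2-1))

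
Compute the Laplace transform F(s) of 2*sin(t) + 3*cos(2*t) 3*s/(s^2 + 4) + 2/(s^2 + 1) 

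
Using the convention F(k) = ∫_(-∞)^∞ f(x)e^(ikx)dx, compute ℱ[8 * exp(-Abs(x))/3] 16/(3 * (k^2 + 1))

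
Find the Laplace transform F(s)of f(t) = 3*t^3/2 9/s^4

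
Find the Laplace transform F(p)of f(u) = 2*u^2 4/p^3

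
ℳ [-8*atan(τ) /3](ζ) 4*pi*sec(pi*ζ/2) /(3*ζ) 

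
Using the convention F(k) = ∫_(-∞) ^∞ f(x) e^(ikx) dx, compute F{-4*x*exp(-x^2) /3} -2*I*sqrt(pi)*k*exp(-k^2/4) /3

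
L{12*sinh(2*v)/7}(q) 24/(7*(q^2 - 4))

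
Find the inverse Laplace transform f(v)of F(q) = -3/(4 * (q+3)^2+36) -exp(-3 * v) * sin(3 * v)/4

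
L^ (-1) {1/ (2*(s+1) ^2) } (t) t*exp (-t) /2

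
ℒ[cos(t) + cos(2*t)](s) s/(s^2 + 4) + s/(s^2 + 1) 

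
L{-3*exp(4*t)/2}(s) -3/(2*s - 8)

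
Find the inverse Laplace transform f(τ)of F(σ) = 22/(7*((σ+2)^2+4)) 11*exp(-2*τ)*sin(2*τ)/7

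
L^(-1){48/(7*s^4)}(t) 8*t^3/7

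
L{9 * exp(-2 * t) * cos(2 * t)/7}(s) 9 * (s + 2)/(7 * ((s + 2)^2 + 4))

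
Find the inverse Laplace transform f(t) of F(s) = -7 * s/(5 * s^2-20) -7 * cosh(2 * t) /5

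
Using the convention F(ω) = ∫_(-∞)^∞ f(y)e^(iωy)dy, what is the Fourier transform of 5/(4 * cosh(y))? 5 * pi/(4 * cosh(pi * ω/2))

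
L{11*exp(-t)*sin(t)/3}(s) 11/(3*((s + 1)^2 + 1))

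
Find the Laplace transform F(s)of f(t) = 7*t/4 7/(4*s^2)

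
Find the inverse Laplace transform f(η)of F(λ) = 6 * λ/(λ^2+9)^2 η * sin(3 * η)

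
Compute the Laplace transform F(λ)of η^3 6/λ^4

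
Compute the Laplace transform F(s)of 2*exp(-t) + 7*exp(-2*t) 7/(s + 2) + 2/(s + 1)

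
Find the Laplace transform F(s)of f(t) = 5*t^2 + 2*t 10/s^3 + 2/s^2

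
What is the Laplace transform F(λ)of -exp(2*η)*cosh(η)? (2 - λ)/((λ - 2)^2 - 1)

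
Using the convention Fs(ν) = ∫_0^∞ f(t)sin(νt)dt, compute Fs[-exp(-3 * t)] -ν/(ν^2+9)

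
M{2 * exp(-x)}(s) 2 * gamma(s)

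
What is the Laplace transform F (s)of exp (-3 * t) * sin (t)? 1/ ( (s+3)^2+1)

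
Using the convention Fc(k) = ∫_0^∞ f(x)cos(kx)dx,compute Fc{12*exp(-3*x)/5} 36/(5*(k^2 + 9))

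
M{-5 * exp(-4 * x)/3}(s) -5 * gamma(s)/(3 * 4^s)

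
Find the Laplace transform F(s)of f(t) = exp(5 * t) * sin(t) 1/((s - 5)^2 + 1)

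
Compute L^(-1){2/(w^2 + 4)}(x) sin(2 * x)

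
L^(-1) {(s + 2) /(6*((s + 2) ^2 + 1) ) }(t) exp(-2*t)*cos(t) /6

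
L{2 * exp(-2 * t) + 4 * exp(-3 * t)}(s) 2/(s + 2) + 4/(s + 3)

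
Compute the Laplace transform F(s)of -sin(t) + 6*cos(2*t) 6*s/(s^2 + 4) - 1/(s^2 + 1)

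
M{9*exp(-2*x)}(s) 9*gamma(s)/2^s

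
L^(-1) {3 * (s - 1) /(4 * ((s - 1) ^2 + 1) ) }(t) 3 * exp(t) * cos(t) /4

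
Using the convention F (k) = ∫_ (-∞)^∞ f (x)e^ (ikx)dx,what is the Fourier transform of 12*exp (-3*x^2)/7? 4*sqrt (3)*sqrt (pi)*exp (-k^2/12)/7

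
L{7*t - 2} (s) 7/s^2 - 2/s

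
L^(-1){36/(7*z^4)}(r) 6*r^3/7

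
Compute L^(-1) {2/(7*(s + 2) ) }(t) 2*exp(-2*t) /7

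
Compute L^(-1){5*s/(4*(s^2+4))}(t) 5*cos(2*t)/4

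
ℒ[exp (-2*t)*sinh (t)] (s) 1/ ( (s + 2)^2 - 1)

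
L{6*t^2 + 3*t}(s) 12/s^3 + 3/s^2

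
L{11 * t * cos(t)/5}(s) 11 * (s^2 - 1)/(5 * (s^2 + 1)^2)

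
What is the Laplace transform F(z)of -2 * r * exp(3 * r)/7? -2/(7 * (z - 3)^2)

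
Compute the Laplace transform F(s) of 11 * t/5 11/(5 * s^2) 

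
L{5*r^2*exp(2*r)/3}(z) 10/(3*(z - 2)^3)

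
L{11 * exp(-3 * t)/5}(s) 11/(5 * (s + 3))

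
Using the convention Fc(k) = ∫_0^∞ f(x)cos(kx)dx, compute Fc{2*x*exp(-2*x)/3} 2*(4 - k^2)/(3*(k^2 + 4)^2)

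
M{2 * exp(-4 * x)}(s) 2^(1 - 2 * s) * gamma(s)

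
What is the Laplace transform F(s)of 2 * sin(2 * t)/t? 2 * atan(2/s)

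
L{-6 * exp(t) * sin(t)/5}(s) -6/(5 * (s - 1)^2 + 5)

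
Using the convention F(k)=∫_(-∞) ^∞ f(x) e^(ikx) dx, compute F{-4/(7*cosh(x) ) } -4*pi/(7*cosh(pi*k/2) ) 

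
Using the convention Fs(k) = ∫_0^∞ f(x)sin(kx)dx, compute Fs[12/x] 6 * pi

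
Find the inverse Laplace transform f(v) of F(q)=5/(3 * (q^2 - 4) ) 5 * sinh(2 * v) /6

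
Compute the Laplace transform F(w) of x w^(-2) 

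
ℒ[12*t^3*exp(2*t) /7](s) 72/(7*(s - 2) ^4) 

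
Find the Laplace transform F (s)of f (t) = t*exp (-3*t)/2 1/ (2*(s + 3)^2)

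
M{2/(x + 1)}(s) 2*pi*csc(pi*s)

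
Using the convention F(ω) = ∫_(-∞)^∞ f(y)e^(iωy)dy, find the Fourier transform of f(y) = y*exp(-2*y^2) sqrt(2)*I*sqrt(pi)*ω*exp(-ω^2/8)/8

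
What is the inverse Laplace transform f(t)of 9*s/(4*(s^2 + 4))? 9*cos(2*t)/4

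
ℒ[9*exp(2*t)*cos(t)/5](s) 9*(s - 2)/(5*((s - 2)^2 + 1))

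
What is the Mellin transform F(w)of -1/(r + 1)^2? pi*(w - 1)/sin(pi*w)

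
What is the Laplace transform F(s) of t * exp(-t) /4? 1/(4 * (s + 1) ^2) 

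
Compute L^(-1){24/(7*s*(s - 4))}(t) 12*exp(2*t)*sinh(2*t)/7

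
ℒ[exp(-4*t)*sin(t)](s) 1/((s + 4)^2 + 1)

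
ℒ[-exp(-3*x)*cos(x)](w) (-w - 3) /((w + 3) ^2 + 1) 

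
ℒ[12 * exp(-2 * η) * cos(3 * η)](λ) 12 * (λ + 2)/((λ + 2)^2 + 9)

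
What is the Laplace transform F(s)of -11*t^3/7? -66/(7*s^4)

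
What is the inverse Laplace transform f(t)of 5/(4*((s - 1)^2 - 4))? 5*exp(t)*sinh(2*t)/8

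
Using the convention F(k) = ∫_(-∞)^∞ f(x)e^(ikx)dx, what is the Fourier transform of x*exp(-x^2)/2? I*sqrt(pi)*k*exp(-k^2/4)/4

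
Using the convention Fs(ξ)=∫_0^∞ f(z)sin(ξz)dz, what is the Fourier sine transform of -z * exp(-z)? -2 * ξ/(ξ^2 + 1)^2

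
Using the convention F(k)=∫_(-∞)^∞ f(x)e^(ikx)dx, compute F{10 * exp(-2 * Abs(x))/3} 40/(3 * (k^2 + 4))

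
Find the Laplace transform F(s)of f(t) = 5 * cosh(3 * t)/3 5 * s/(3 * (s^2 - 9))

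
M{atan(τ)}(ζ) -pi*sec(pi*ζ/2)/(2*ζ)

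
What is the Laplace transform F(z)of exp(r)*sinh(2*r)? 2/((z - 1)^2 - 4)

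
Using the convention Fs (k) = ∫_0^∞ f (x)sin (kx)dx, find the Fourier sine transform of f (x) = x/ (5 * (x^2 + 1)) pi * exp (-k)/10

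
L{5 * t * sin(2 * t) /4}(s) 5 * s/(s^2 + 4) ^2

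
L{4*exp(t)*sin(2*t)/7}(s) 8/(7*((s - 1)^2+4))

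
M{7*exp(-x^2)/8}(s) 7*gamma(s/2)/16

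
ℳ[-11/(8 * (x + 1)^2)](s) 11 * pi * (s - 1)/(8 * sin(pi * s))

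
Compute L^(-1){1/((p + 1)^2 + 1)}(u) exp(-u) * sin(u)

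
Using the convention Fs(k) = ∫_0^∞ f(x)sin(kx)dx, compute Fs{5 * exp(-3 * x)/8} 5 * k/(8 * (k^2 + 9))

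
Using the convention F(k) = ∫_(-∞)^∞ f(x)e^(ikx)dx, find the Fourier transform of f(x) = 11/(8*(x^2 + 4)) 11*pi*exp(-2*Abs(k))/16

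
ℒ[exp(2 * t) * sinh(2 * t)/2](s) 1/(s * (s - 4))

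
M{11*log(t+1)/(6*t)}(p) -11*pi*csc(pi*p)/(6*p - 6)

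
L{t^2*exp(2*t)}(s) 2/(s - 2)^3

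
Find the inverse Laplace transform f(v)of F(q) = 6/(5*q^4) v^3/5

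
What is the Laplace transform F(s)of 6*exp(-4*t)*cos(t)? 6*(s + 4)/((s + 4)^2 + 1)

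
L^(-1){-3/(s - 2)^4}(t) -t^3*exp(2*t)/2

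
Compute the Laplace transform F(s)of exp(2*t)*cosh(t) (s - 2)/((s - 2)^2 - 1)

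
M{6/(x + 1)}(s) 6*pi*csc(pi*s)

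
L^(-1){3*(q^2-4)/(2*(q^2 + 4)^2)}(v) 3*v*cos(2*v)/2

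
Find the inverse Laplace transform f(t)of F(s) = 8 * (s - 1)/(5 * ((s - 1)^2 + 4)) 8 * exp(t) * cos(2 * t)/5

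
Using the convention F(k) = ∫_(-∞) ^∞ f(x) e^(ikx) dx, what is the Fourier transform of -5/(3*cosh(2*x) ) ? -5*pi/(6*cosh(pi*k/4) ) 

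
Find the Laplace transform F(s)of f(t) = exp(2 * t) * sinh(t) 1/((s - 2)^2 - 1)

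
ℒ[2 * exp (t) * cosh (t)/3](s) 2 * (s - 1)/ (3 * s * (s - 2))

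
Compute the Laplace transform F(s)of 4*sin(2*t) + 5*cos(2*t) 5*s/(s^2 + 4) + 8/(s^2 + 4)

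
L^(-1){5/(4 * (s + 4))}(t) 5 * exp(-4 * t)/4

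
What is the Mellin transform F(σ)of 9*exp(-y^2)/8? 9*gamma(σ/2)/16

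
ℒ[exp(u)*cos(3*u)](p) (p - 1)/((p - 1)^2+9)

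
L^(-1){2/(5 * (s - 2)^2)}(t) 2 * t * exp(2 * t)/5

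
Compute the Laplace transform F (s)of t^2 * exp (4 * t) 2/ (s - 4)^3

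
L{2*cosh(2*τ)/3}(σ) 2*σ/(3*(σ^2-4))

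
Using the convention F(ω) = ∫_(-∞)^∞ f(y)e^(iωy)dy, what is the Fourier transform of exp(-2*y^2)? sqrt(2)*sqrt(pi)*exp(-ω^2/8)/2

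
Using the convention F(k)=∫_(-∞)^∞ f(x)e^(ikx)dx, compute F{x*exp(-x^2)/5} I*sqrt(pi)*k*exp(-k^2/4)/10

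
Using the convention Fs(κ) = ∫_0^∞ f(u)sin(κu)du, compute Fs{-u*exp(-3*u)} -6*κ/(κ^2+9)^2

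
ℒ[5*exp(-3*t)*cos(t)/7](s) 5*(s + 3)/(7*((s + 3)^2 + 1))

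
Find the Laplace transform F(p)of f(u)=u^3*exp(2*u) 6/(p - 2)^4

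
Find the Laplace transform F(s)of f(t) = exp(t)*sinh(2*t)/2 1/((s - 1)^2 - 4)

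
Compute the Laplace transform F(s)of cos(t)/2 s/(2 * (s^2 + 1))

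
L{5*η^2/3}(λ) 10/(3*λ^3)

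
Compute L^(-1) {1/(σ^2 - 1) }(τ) sinh(τ) 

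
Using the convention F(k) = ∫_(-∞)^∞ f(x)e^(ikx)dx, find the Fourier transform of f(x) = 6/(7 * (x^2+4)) 3 * pi * exp(-2 * Abs(k))/7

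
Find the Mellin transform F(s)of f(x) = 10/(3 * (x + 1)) 10 * pi * csc(pi * s)/3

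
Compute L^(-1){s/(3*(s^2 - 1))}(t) cosh(t)/3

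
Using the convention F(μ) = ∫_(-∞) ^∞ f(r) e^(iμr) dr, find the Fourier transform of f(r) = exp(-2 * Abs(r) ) 4/(μ^2 + 4) 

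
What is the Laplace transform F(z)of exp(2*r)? 1/(z - 2)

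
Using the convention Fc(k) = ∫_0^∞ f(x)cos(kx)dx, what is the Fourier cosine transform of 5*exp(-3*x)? 15/(k^2 + 9)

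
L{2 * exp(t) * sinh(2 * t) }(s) 4/((s - 1) ^2 - 4) 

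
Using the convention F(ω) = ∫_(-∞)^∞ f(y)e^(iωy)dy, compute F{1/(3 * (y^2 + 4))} pi * exp(-2 * Abs(ω))/6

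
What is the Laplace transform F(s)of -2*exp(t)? -2/(s - 1)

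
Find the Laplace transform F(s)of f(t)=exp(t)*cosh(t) (s - 1)/(s*(s - 2))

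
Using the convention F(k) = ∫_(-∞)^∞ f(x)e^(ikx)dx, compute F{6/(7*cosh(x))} 6*pi/(7*cosh(pi*k/2))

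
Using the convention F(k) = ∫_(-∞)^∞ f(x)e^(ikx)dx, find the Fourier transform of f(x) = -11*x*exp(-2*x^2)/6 -11*sqrt(2)*I*sqrt(pi)*k*exp(-k^2/8)/48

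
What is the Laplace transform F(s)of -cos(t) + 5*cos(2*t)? 5*s/(s^2 + 4)- s/(s^2 + 1)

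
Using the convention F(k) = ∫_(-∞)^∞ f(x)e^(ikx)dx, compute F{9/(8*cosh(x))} 9*pi/(8*cosh(pi*k/2))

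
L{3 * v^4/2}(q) 36/q^5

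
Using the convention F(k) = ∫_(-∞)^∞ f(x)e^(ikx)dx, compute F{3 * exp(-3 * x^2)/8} sqrt(3) * sqrt(pi) * exp(-k^2/12)/8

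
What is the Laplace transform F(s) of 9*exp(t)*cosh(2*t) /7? 9*(s - 1) /(7*((s - 1) ^2 - 4) ) 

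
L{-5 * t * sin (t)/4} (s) -5 * s/ (2 * (s^2+1)^2)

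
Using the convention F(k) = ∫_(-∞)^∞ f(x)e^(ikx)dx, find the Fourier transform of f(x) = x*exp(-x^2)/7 I*sqrt(pi)*k*exp(-k^2/4)/14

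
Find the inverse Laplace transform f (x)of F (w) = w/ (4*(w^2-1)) cosh (x)/4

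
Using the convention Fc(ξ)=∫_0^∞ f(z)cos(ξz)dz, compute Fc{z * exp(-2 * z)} (4 - ξ^2)/(ξ^2+4)^2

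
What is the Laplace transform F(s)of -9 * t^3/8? -27/(4 * s^4)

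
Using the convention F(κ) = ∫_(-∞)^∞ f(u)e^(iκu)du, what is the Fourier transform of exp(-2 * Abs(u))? 4/(κ^2 + 4)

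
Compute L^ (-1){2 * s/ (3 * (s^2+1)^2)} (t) t * sin (t)/3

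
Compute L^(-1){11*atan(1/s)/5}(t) 11*sin(t)/(5*t)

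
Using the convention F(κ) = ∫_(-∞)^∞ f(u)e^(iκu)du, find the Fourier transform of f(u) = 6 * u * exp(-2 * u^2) 3 * sqrt(2) * I * sqrt(pi) * κ * exp(-κ^2/8)/4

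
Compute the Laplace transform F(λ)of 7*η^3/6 7/λ^4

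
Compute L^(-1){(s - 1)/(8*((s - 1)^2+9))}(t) exp(t)*cos(3*t)/8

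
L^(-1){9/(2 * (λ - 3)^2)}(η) 9 * η * exp(3 * η)/2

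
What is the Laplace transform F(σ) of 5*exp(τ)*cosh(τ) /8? 5*(σ - 1) /(8*σ*(σ - 2) ) 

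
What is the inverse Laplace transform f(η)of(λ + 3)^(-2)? η*exp(-3*η)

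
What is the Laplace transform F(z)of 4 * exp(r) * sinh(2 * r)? 8/((z - 1)^2 - 4)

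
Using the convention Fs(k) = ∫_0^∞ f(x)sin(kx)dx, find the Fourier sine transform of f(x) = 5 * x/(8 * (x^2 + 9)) 5 * pi * exp(-3 * k)/16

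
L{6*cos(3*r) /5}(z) 6*z/(5*(z^2 + 9) ) 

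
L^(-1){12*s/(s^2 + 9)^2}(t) 2*t*sin(3*t)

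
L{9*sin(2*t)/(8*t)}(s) 9*atan(2/s)/8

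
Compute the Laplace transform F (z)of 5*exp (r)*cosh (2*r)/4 5*(z - 1)/ (4*( (z - 1)^2 - 4))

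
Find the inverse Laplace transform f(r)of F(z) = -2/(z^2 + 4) -sin(2 * r)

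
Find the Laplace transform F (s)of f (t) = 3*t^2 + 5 5/s + 6/s^3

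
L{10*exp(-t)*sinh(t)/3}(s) 10/(3*s*(s + 2))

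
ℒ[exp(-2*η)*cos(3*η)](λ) (λ + 2) /((λ + 2) ^2 + 9) 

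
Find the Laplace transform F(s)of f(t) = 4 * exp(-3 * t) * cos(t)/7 4 * (s+3)/(7 * ((s+3)^2+1))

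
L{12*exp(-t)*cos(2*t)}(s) 12*(s + 1)/((s + 1)^2 + 4)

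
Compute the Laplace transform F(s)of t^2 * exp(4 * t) 2/(s - 4)^3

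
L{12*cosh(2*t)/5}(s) 12*s/(5*(s^2 - 4))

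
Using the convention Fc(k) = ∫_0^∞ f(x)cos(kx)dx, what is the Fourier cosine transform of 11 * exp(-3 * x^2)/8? 11 * sqrt(3) * sqrt(pi) * exp(-k^2/12)/48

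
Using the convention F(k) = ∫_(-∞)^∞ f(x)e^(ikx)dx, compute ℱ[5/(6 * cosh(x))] 5 * pi/(6 * cosh(pi * k/2))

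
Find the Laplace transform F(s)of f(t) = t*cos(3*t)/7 (s^2 - 9)/(7*(s^2+9)^2)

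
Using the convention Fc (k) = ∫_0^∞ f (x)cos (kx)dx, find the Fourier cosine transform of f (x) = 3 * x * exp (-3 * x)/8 3 * (9 - k^2)/ (8 * (k^2 + 9)^2)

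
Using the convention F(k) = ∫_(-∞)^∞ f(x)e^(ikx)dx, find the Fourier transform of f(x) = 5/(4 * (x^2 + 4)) 5 * pi * exp(-2 * Abs(k))/8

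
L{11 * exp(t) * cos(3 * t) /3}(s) 11 * (s - 1) /(3 * ((s - 1) ^2 + 9) ) 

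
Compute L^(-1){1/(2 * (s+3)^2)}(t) t * exp(-3 * t)/2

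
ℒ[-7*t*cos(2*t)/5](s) 7*(4 - s^2)/(5*(s^2 + 4)^2)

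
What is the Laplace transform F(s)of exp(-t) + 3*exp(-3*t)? 3/(s + 3) + 1/(s + 1)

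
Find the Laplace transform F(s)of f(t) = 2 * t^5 240/s^6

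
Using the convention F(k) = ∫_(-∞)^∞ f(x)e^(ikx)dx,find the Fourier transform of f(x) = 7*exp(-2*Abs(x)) 28/(k^2 + 4)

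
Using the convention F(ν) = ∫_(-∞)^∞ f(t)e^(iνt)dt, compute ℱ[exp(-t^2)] sqrt(pi) * exp(-ν^2/4)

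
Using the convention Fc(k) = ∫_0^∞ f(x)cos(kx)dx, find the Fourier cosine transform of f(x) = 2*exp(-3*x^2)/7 sqrt(3)*sqrt(pi)*exp(-k^2/12)/21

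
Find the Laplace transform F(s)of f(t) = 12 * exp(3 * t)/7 12/(7 * (s - 3))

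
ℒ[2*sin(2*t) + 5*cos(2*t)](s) 4/(s^2 + 4) + 5*s/(s^2 + 4)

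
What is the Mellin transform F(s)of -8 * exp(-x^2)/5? -4 * gamma(s/2)/5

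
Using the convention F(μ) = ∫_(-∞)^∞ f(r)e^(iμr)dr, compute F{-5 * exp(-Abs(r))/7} -10/(7 * μ^2 + 7)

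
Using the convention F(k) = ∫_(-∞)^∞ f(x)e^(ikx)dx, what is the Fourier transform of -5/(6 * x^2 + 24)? -5 * pi * exp(-2 * Abs(k))/12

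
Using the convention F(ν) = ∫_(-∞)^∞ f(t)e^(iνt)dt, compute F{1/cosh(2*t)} pi/(2*cosh(pi*ν/4))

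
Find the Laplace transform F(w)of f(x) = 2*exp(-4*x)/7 2/(7*(w + 4))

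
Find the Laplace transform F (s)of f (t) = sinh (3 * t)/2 3/ (2 * (s^2 - 9))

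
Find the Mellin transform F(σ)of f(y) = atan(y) -pi*sec(pi*σ/2)/(2*σ)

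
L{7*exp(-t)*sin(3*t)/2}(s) 21/(2*((s + 1)^2 + 9))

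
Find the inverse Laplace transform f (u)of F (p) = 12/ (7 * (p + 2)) 12 * exp (-2 * u)/7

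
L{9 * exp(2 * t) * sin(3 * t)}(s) 27/((s - 2)^2+9)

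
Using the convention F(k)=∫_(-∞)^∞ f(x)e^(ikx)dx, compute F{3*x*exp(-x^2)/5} 3*I*sqrt(pi)*k*exp(-k^2/4)/10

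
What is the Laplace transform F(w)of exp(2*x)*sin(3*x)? 3/((w - 2)^2 + 9)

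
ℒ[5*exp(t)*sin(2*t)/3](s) 10/(3*((s - 1)^2 + 4))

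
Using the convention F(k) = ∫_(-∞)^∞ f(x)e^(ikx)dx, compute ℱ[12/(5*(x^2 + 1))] 12*pi*exp(-Abs(k))/5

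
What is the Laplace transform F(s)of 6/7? 6/(7*s)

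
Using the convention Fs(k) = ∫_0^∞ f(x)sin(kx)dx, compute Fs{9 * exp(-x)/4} 9 * k/(4 * (k^2 + 1))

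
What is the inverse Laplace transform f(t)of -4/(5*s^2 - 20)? -2*sinh(2*t)/5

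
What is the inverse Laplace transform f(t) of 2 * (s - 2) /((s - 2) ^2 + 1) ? 2 * exp(2 * t) * cos(t) 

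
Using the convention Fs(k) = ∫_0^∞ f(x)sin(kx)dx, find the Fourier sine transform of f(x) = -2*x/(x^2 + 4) -pi*exp(-2*k)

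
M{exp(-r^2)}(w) gamma(w/2)/2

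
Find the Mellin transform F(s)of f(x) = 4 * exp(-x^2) 2 * gamma(s/2)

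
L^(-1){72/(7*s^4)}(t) 12*t^3/7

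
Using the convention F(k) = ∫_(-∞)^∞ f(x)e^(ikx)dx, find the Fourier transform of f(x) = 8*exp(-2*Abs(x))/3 32/(3*(k^2 + 4))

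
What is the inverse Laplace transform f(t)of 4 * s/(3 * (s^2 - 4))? 4 * cosh(2 * t)/3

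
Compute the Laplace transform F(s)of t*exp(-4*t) (s + 4)^(-2)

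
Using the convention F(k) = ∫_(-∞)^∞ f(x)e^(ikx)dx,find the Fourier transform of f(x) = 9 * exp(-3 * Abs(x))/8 27/(4 * (k^2+9))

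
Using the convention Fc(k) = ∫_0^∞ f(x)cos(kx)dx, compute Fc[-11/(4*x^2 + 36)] -11*pi*exp(-3*k)/24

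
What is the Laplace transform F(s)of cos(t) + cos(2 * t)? s/(s^2 + 1) + s/(s^2 + 4)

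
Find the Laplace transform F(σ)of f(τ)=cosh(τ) σ/(σ^2 - 1)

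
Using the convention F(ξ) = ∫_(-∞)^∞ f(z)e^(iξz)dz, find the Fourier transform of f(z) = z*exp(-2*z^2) sqrt(2)*I*sqrt(pi)*ξ*exp(-ξ^2/8)/8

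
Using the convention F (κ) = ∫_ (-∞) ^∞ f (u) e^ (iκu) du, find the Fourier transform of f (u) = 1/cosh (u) pi/cosh (pi*κ/2) 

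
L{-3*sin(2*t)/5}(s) -6/(5*s^2+20)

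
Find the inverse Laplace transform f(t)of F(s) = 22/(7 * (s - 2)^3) 11 * t^2 * exp(2 * t)/7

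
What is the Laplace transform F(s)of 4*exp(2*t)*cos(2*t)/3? 4*(s - 2)/(3*((s - 2)^2+4))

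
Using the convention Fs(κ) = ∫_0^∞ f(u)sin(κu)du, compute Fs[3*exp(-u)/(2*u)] 3*atan(κ)/2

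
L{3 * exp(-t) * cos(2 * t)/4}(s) 3 * (s + 1)/(4 * ((s + 1)^2 + 4))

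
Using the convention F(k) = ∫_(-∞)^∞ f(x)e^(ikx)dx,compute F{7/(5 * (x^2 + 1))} 7 * pi * exp(-Abs(k))/5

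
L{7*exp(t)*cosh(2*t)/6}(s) 7*(s - 1)/(6*((s - 1)^2 - 4))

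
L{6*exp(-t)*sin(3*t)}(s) 18/((s+1)^2+9)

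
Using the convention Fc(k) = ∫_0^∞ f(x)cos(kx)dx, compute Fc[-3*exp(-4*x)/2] -6/(k^2 + 16)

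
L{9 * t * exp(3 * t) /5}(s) 9/(5 * (s - 3) ^2) 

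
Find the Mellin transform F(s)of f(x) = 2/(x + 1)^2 -2 * pi * (s - 1)/sin(pi * s)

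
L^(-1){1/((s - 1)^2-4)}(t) exp(t) * sinh(2 * t)/2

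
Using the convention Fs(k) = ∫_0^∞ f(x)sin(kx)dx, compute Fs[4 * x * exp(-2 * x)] 16 * k/(k^2+4)^2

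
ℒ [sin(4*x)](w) 4/(w^2+16)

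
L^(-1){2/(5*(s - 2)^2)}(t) 2*t*exp(2*t)/5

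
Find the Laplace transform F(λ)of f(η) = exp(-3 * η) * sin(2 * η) 2/((λ + 3)^2 + 4)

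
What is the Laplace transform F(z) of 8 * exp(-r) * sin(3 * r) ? 24/((z + 1) ^2 + 9) 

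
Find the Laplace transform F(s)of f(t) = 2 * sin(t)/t 2 * atan(1/s)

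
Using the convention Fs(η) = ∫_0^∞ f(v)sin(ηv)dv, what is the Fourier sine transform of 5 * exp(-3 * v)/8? 5 * η/(8 * (η^2 + 9))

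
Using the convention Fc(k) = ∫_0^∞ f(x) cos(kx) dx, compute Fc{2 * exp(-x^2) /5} sqrt(pi) * exp(-k^2/4) /5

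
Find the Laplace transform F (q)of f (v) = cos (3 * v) q/ (q^2 + 9)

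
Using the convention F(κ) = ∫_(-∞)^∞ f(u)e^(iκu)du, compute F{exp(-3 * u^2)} sqrt(3) * sqrt(pi) * exp(-κ^2/12)/3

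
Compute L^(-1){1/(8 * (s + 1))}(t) exp(-t)/8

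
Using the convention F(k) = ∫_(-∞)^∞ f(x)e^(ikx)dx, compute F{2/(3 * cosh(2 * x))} pi/(3 * cosh(pi * k/4))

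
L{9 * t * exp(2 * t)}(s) 9/(s - 2)^2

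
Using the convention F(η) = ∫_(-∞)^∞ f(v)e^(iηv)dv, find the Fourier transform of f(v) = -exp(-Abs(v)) -2/(η^2 + 1)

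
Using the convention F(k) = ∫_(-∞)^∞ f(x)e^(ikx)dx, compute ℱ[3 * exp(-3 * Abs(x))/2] 9/(k^2 + 9)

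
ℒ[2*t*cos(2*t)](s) 2*(s^2 - 4)/(s^2+4)^2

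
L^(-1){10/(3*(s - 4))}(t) 10*exp(4*t)/3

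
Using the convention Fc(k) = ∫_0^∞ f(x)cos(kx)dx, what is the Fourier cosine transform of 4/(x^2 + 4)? pi * exp(-2 * k)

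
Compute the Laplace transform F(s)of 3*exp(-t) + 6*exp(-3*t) 6/(s + 3) + 3/(s + 1)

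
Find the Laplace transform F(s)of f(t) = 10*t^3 60/s^4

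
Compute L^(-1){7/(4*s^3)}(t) 7*t^2/8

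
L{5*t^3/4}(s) 15/(2*s^4)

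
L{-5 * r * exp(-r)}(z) -5/(z + 1)^2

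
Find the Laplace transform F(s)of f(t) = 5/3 5/(3*s)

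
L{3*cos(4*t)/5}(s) 3*s/(5*(s^2 + 16))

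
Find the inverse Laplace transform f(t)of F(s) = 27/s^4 9*t^3/2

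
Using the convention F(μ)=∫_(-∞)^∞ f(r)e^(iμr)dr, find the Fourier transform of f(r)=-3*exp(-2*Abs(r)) -12/(μ^2 + 4)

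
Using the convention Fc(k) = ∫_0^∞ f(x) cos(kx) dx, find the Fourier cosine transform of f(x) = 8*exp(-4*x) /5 32/(5*(k^2+16) ) 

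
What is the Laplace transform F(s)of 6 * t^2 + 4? 12/s^3 + 4/s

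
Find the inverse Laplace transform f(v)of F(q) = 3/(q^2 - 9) sinh(3 * v)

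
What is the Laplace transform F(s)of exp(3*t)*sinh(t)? 1/((s - 3)^2-1)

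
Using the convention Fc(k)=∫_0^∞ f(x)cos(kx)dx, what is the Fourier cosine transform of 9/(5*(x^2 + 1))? 9*pi*exp(-k)/10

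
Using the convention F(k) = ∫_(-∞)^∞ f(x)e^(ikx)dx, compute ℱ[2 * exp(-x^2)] 2 * sqrt(pi) * exp(-k^2/4)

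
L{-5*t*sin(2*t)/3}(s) -20*s/(3*(s^2+4)^2)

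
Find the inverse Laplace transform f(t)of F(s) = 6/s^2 6*t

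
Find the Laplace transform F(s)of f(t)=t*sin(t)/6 s/(3*(s^2 + 1)^2)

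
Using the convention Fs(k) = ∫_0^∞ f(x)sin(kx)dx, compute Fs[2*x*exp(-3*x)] 12*k/(k^2 + 9)^2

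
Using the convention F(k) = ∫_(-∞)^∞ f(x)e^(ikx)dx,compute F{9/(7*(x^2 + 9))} 3*pi*exp(-3*Abs(k))/7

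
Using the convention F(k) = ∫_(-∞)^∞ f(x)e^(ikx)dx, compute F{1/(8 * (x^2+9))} pi * exp(-3 * Abs(k))/24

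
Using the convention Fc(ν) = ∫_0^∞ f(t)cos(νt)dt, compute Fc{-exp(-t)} -1/(ν^2+1)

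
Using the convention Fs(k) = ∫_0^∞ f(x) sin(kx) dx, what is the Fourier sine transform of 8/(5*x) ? 4*pi/5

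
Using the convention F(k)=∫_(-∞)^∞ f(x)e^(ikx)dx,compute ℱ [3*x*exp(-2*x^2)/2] 3*sqrt(2)*I*sqrt(pi)*k*exp(-k^2/8)/16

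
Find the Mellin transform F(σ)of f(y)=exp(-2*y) gamma(σ)/2^σ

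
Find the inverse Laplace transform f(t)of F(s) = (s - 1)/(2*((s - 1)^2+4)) exp(t)*cos(2*t)/2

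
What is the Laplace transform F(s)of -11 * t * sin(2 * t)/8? -11 * s/(2 * (s^2 + 4)^2)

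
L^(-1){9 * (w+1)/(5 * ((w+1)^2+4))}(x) 9 * exp(-x) * cos(2 * x)/5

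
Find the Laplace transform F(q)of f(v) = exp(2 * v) 1/(q - 2)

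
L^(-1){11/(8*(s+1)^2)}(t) 11*t*exp(-t)/8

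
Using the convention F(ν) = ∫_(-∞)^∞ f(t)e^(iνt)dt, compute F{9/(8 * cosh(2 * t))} 9 * pi/(16 * cosh(pi * ν/4))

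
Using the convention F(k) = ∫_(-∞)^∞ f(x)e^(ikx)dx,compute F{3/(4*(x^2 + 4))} 3*pi*exp(-2*Abs(k))/8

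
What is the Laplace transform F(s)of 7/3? 7/(3 * s)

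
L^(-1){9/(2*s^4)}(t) 3*t^3/4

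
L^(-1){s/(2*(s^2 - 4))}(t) cosh(2*t)/2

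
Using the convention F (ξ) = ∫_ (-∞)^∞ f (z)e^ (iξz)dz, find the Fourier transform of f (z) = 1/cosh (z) pi/cosh (pi * ξ/2)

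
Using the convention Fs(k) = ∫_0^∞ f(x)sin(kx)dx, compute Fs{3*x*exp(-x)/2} 3*k/(k^2 + 1)^2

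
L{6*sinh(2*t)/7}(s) 12/(7*(s^2 - 4))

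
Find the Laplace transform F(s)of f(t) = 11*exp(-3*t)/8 11/(8*(s + 3))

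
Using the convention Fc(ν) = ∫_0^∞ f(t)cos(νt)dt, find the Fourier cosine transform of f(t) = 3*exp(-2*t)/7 6/(7*(ν^2 + 4))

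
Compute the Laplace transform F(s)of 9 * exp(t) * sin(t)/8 9/(8 * ((s - 1)^2 + 1))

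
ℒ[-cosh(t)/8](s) -s/(8*s^2-8)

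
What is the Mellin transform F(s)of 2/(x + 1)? 2*pi*csc(pi*s)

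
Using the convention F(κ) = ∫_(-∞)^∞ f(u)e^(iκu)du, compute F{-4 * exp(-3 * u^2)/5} -4 * sqrt(3) * sqrt(pi) * exp(-κ^2/12)/15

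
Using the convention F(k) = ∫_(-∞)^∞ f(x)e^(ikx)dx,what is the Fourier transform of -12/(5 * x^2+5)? -12 * pi * exp(-Abs(k))/5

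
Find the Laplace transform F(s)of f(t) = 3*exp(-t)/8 3/(8*(s + 1))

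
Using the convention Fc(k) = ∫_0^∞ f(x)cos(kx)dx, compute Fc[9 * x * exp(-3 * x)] 9 * (9 - k^2)/(k^2 + 9)^2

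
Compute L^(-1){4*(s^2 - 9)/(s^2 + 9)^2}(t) 4*t*cos(3*t)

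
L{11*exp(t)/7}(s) 11/(7*(s - 1))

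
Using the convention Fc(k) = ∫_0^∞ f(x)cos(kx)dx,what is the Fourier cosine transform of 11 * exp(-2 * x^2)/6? 11 * sqrt(2) * sqrt(pi) * exp(-k^2/8)/24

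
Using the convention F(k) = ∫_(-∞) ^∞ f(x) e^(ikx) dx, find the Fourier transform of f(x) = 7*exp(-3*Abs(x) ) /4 21/(2*(k^2 + 9) ) 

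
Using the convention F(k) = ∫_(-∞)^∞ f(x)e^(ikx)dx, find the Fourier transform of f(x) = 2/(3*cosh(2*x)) pi/(3*cosh(pi*k/4))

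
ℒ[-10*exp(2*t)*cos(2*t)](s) 10*(2 - s) /((s - 2) ^2 + 4) 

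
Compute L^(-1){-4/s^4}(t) -2*t^3/3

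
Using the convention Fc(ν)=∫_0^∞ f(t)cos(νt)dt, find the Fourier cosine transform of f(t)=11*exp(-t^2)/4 11*sqrt(pi)*exp(-ν^2/4)/8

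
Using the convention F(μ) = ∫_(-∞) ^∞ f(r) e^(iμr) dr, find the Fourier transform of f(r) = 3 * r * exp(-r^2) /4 3 * I * sqrt(pi) * μ * exp(-μ^2/4) /8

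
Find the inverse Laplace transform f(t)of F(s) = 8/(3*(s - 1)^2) 8*t*exp(t)/3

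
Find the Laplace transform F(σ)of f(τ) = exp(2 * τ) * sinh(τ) 1/((σ - 2)^2 - 1)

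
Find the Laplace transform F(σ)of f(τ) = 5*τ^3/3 10/σ^4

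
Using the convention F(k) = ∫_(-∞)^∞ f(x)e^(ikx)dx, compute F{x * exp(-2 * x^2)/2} sqrt(2) * I * sqrt(pi) * k * exp(-k^2/8)/16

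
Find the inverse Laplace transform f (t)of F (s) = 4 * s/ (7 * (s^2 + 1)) 4 * cos (t)/7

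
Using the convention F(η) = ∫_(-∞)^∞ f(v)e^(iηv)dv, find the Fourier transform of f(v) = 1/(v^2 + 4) pi*exp(-2*Abs(η))/2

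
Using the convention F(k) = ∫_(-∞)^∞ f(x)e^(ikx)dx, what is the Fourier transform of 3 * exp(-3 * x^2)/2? sqrt(3) * sqrt(pi) * exp(-k^2/12)/2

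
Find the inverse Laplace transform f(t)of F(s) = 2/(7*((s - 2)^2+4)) exp(2*t)*sin(2*t)/7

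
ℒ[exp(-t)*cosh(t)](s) (s + 1)/(s*(s + 2))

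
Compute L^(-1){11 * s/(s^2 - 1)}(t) 11 * cosh(t)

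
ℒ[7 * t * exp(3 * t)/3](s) 7/(3 * (s - 3)^2)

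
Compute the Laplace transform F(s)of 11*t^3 66/s^4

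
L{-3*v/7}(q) -3/(7*q^2) 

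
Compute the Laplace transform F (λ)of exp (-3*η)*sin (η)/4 1/ (4*( (λ + 3)^2 + 1))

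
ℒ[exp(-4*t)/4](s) 1/(4*(s + 4))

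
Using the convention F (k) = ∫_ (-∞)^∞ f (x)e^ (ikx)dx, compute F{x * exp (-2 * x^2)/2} sqrt (2) * I * sqrt (pi) * k * exp (-k^2/8)/16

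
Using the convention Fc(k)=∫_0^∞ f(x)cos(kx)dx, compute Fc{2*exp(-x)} 2/(k^2 + 1)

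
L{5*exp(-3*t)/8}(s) 5/(8*(s + 3))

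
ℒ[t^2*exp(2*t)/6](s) 1/(3*(s - 2)^3)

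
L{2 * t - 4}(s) 2/s^2 - 4/s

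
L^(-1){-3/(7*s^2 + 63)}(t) -sin(3*t)/7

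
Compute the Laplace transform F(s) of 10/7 10/(7 * s) 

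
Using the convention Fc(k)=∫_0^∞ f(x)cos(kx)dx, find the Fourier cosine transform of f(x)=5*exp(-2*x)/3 10/(3*(k^2 + 4))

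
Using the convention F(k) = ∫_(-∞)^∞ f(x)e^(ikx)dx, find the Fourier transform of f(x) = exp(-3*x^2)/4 sqrt(3)*sqrt(pi)*exp(-k^2/12)/12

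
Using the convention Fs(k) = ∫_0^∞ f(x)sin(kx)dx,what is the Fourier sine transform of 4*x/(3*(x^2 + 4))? 2*pi*exp(-2*k)/3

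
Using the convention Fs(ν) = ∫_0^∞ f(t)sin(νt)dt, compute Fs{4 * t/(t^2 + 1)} 2 * pi * exp(-ν)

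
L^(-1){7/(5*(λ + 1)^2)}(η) 7*η*exp(-η)/5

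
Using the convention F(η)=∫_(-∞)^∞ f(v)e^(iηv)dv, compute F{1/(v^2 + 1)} pi*exp(-Abs(η))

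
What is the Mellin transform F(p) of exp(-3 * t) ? gamma(p) /3^p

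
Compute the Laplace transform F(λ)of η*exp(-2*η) (λ+2)^(-2)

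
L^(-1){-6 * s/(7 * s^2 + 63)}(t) -6 * cos(3 * t)/7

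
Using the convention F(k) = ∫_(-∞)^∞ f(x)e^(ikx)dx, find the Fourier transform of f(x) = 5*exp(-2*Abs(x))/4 5/(k^2 + 4)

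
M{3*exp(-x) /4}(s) 3*gamma(s) /4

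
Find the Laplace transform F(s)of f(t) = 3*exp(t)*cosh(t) 3*(s - 1)/(s*(s - 2))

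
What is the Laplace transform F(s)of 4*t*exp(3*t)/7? 4/(7*(s - 3)^2)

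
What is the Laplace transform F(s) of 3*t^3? 18/s^4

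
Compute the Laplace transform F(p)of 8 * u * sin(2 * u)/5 32 * p/(5 * (p^2+4)^2)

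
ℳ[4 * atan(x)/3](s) -2 * pi * sec(pi * s/2)/(3 * s)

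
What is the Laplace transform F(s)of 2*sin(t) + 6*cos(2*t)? 6*s/(s^2 + 4) + 2/(s^2 + 1)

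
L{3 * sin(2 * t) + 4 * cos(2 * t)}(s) 4 * s/(s^2 + 4) + 6/(s^2 + 4)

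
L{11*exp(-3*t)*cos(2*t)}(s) 11*(s + 3)/((s + 3)^2 + 4)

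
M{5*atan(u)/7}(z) -5*pi*sec(pi*z/2)/(14*z)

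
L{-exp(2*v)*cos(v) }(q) (2 - q) /((q - 2) ^2 + 1) 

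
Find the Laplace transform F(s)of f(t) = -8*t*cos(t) 8*(1 - s^2)/(s^2+1)^2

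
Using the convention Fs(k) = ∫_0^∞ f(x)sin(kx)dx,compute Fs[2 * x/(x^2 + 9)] pi * exp(-3 * k)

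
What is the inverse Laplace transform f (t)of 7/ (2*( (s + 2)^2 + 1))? 7*exp (-2*t)*sin (t)/2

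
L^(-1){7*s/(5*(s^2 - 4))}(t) 7*cosh(2*t)/5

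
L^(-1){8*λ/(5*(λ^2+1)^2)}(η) 4*η*sin(η)/5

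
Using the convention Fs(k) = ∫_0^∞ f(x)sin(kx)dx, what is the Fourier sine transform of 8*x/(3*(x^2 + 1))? 4*pi*exp(-k)/3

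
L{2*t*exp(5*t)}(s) 2/(s - 5)^2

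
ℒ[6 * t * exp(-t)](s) 6/(s + 1)^2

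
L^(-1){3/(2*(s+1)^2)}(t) 3*t*exp(-t)/2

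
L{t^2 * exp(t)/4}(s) 1/(2 * (s - 1)^3)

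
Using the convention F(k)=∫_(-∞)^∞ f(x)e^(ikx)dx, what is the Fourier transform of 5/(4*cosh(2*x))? 5*pi/(8*cosh(pi*k/4))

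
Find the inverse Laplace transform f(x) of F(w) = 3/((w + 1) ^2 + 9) exp(-x) * sin(3 * x) 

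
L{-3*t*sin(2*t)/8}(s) -3*s/(2*(s^2+4)^2)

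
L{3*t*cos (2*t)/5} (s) 3*(s^2-4)/ (5*(s^2 + 4)^2)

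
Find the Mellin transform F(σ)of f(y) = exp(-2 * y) gamma(σ)/2^σ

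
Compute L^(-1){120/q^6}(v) v^5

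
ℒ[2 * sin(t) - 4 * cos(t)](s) 2/(s^2 + 1) - 4 * s/(s^2 + 1)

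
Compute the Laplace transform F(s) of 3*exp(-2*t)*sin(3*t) 9/((s + 2) ^2 + 9) 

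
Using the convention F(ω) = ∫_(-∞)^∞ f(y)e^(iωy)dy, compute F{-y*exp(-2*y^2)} -sqrt(2)*I*sqrt(pi)*ω*exp(-ω^2/8)/8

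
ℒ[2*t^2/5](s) 4/(5*s^3)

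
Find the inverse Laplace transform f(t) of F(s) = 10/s 10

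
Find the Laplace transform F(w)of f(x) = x w^(-2)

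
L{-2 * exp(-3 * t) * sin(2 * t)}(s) -4/((s + 3)^2 + 4)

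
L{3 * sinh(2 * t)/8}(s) 3/(4 * (s^2-4))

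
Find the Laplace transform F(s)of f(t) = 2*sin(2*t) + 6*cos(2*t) 6*s/(s^2 + 4) + 4/(s^2 + 4)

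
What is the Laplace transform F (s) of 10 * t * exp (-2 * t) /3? 10/ (3 * (s + 2) ^2) 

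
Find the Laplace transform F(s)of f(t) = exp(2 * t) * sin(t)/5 1/(5 * ((s - 2)^2 + 1))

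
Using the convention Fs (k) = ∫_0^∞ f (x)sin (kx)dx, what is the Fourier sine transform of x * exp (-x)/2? k/ (k^2 + 1)^2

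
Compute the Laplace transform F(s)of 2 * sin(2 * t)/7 4/(7 * (s^2 + 4))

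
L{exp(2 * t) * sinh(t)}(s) 1/((s - 2)^2-1)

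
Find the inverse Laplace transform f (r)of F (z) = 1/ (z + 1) exp (-r)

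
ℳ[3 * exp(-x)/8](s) 3 * gamma(s)/8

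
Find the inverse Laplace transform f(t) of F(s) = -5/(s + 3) -5*exp(-3*t) 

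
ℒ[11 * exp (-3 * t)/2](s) 11/ (2 * (s + 3))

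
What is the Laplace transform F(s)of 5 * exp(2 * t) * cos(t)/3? 5 * (s - 2)/(3 * ((s - 2)^2 + 1))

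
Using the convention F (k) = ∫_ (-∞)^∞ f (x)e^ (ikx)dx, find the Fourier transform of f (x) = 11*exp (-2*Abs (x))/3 44/ (3*(k^2 + 4))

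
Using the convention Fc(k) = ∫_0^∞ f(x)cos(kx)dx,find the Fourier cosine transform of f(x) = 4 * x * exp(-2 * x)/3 4 * (4 - k^2)/(3 * (k^2+4)^2)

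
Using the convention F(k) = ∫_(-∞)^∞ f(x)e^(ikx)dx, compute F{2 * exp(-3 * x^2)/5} 2 * sqrt(3) * sqrt(pi) * exp(-k^2/12)/15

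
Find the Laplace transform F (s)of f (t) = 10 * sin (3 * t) 30/ (s^2 + 9)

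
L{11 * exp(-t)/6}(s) 11/(6 * (s + 1))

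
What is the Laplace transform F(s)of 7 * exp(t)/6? 7/(6 * (s - 1))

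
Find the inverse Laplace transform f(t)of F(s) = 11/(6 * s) 11/6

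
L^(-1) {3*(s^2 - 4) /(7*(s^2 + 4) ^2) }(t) 3*t*cos(2*t) /7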